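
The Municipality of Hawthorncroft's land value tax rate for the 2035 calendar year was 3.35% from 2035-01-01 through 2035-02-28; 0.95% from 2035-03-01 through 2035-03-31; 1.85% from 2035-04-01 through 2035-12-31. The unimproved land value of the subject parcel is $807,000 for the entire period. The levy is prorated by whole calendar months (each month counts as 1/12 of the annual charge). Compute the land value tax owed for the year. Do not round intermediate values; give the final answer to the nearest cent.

$16,341.75

2035-01-01 to 2035-02-28: 2 months at 3.35% → $807,000 × 3.35% × 2/12 = $4,505.7500
2035-03-01 to 2035-03-31: 1 month at 0.95% → $807,000 × 0.95% × 1/12 = $638.8750
2035-04-01 to 2035-12-31: 9 months at 1.85% → $807,000 × 1.85% × 9/12 = $11,197.1250
Total = $16,341.7500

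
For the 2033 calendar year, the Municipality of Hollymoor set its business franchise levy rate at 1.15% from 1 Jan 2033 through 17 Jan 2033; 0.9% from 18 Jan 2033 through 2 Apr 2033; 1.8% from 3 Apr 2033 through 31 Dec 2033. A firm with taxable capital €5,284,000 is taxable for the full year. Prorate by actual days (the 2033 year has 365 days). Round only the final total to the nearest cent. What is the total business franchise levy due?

1 Jan – 17 Jan 2033: 17 days at 1.15% → €5,284,000 × 1.15% × 17/365 = €2,830.1973
18 Jan – 2 Apr 2033: 75 days at 0.9% → €5,284,000 × 0.9% × 75/365 = €9,771.7808
3 Apr – 31 Dec 2033: 273 days at 1.8% → €5,284,000 × 1.8% × 273/365 = €71,138.5644
Total = €83,740.5425

€83,740.54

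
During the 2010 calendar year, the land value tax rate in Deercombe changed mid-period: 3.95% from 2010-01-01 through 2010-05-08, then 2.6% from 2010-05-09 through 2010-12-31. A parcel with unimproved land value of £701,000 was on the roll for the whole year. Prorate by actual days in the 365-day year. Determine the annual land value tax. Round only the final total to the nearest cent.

£21,544.71

2010-01-01 to 2010-05-08: 128 days at 3.95% → £701,000 × 3.95% × 128/365 = £9,710.2904
2010-05-09 to 2010-12-31: 237 days at 2.6% → £701,000 × 2.6% × 237/365 = £11,834.4164
Total = £21,544.7068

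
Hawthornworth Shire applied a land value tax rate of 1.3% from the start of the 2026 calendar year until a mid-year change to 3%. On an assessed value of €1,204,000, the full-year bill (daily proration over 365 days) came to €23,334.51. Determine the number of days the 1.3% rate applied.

228 days

Let d = days at the first rate; then 365 − d days at the second rate.
€1,204,000 × [1.3%·d + 3%·(365−d)] / 365 = €23,334.51
Solving gives d = 228, so the new rate took effect on 17 August 2026.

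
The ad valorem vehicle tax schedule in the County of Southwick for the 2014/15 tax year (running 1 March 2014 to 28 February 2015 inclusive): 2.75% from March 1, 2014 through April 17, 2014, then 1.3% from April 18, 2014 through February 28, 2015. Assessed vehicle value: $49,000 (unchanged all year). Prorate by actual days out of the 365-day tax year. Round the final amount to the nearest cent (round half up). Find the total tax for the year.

March 1 – April 17, 2014: 48 days at 2.75% → $49,000 × 2.75% × 48/365 = $177.2055
April 18, 2014 – February 28, 2015: 317 days at 1.3% → $49,000 × 1.3% × 317/365 = $553.2301
Total = $730.4356

$730.44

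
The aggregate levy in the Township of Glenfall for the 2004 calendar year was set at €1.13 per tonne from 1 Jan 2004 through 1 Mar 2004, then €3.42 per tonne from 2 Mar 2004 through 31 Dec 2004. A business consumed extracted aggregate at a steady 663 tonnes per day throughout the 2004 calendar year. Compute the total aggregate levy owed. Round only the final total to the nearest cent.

1 Jan – 1 Mar 2004: 61 days × 663 tonnes/day = 40,443 tonnes at €1.13/tonne → €45700.59
2 Mar – 31 Dec 2004: 305 days × 663 tonnes/day = 202,215 tonnes at €3.42/tonne → €691575.30

€737275.89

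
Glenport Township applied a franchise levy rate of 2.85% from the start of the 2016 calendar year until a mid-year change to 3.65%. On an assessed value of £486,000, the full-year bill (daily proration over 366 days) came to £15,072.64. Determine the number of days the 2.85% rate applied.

Let d = days at the first rate; then 366 − d days at the second rate.
£486,000 × [2.85%·d + 3.65%·(366−d)] / 366 = £15,072.64
Solving gives d = 251, so the new rate took effect on September 8, 2016.

251 days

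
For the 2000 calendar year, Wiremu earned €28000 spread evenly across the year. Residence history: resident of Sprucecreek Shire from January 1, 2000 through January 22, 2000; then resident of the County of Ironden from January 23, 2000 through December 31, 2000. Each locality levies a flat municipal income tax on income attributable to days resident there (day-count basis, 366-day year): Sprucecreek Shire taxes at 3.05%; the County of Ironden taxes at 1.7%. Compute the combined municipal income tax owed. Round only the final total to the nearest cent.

Sprucecreek Shire, January 1 – January 22, 2000: 22 days → €28000 × 3.05% × 22/366 = €51.3333
The County of Ironden, January 23 – December 31, 2000: 344 days → €28000 × 1.7% × 344/366 = €447.3880
Total = €498.7213

€498.72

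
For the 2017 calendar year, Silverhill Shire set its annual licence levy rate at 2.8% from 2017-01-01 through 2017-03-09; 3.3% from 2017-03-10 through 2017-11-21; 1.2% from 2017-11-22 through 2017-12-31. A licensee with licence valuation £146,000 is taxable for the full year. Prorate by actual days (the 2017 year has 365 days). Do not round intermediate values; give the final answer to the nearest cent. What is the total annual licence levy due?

2017-01-01 to 2017-03-09: 68 days at 2.8% → £146,000 × 2.8% × 68/365 = £761.6000
2017-03-10 to 2017-11-21: 257 days at 3.3% → £146,000 × 3.3% × 257/365 = £3,392.4000
2017-11-22 to 2017-12-31: 40 days at 1.2% → £146,000 × 1.2% × 40/365 = £192.0000
Total = £4,346.0000

£4,346.00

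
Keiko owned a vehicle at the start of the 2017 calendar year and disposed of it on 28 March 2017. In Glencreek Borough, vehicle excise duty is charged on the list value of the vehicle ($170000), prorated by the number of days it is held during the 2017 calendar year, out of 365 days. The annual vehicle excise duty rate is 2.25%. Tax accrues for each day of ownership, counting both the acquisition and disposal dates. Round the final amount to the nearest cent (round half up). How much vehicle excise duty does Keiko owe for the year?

$911.71

Days held (1 January – 28 March 2017): 87 out of 365
Tax = $170000 × 2.25% × 87/365 = $911.7123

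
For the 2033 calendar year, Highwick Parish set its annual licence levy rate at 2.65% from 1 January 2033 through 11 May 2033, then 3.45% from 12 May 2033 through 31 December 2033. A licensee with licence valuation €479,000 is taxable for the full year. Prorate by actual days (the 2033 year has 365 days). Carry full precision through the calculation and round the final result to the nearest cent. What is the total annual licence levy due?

1 January – 11 May 2033: 131 days at 2.65% → €479,000 × 2.65% × 131/365 = €4,555.7493
12 May – 31 December 2033: 234 days at 3.45% → €479,000 × 3.45% × 234/365 = €10,594.4301
Total = €15,150.1795

€15,150.18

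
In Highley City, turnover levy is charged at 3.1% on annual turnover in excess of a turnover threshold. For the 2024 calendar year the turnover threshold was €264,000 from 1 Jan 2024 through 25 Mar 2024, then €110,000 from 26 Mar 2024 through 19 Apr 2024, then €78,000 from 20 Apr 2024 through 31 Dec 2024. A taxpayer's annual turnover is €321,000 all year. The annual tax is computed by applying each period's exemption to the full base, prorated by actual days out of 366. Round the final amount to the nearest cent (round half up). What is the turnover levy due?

1 Jan – 25 Mar 2024: 85 days, exemption €264,000 → (€321,000 − €264,000) × 3.1% × 85/366 = €410.3689
26 Mar – 19 Apr 2024: 25 days, exemption €110,000 → (€321,000 − €110,000) × 3.1% × 25/366 = €446.7896
20 Apr – 31 Dec 2024: 256 days, exemption €78,000 → (€321,000 − €78,000) × 3.1% × 256/366 = €5,268.9836
Total = €6,126.1421

€6,126.14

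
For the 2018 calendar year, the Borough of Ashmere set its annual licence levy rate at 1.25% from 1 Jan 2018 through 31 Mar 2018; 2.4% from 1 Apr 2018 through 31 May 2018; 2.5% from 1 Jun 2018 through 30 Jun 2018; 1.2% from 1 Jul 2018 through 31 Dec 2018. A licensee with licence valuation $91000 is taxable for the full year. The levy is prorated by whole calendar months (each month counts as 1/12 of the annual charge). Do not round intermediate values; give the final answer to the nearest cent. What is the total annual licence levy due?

$1383.96

1 Jan – 31 Mar 2018: 3 months at 1.25% → $91000 × 1.25% × 3/12 = $284.3750
1 Apr – 31 May 2018: 2 months at 2.4% → $91000 × 2.4% × 2/12 = $364.0000
1 Jun – 30 Jun 2018: 1 month at 2.5% → $91000 × 2.5% × 1/12 = $189.5833
1 Jul – 31 Dec 2018: 6 months at 1.2% → $91000 × 1.2% × 6/12 = $546.0000
Total = $1383.9583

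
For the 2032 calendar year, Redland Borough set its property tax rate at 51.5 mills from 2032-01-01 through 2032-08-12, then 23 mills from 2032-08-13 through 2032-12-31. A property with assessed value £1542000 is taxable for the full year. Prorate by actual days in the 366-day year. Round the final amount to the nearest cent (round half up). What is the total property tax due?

2032-01-01 to 2032-08-12: 225 days at 51.5 mills → £1542000 × 5.15% × 225/366 = £48819.4672
2032-08-13 to 2032-12-31: 141 days at 23 mills → £1542000 × 2.3% × 141/366 = £13663.1311
Total = £62482.5984

£62482.60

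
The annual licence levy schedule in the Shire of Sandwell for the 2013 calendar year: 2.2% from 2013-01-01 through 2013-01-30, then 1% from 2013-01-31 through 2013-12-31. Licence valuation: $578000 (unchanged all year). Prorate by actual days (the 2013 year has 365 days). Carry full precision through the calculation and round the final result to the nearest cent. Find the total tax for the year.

$6350.08

2013-01-01 to 2013-01-30: 30 days at 2.2% → $578000 × 2.2% × 30/365 = $1045.1507
2013-01-31 to 2013-12-31: 335 days at 1% → $578000 × 1% × 335/365 = $5304.9315
Total = $6350.0822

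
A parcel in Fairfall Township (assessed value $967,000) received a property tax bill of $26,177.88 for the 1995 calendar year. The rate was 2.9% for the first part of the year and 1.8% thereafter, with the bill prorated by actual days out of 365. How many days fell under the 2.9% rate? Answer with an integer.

301 days

Let d = days at the first rate; then 365 − d days at the second rate.
$967,000 × [2.9%·d + 1.8%·(365−d)] / 365 = $26,177.88
Solving gives d = 301, so the new rate took effect on October 29, 1995.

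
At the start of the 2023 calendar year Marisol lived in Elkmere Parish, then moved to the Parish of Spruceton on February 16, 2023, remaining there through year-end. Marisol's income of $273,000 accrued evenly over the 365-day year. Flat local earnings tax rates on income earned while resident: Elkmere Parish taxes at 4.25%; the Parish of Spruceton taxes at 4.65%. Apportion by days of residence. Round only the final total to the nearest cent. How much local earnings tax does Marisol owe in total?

Elkmere Parish, January 1 – February 15, 2023: 46 days → $273,000 × 4.25% × 46/365 = $1,462.2329
The Parish of Spruceton, February 16 – December 31, 2023: 319 days → $273,000 × 4.65% × 319/365 = $11,094.6452
Total = $12,556.8781

$12,556.88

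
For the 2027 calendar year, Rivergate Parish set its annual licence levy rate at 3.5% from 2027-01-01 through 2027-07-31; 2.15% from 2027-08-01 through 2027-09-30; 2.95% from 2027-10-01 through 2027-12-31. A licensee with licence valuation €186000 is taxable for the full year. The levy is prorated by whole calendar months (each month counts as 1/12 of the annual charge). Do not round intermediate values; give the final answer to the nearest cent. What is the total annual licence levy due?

2027-01-01 to 2027-07-31: 7 months at 3.5% → €186000 × 3.5% × 7/12 = €3797.5000
2027-08-01 to 2027-09-30: 2 months at 2.15% → €186000 × 2.15% × 2/12 = €666.5000
2027-10-01 to 2027-12-31: 3 months at 2.95% → €186000 × 2.95% × 3/12 = €1371.7500
Total = €5835.7500

€5835.75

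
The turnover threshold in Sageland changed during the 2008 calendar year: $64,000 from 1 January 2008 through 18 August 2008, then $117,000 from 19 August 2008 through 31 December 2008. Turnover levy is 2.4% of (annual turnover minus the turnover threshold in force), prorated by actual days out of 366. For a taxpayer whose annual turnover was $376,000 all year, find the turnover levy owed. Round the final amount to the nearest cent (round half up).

$7,018.82

1 January – 18 August 2008: 231 days, exemption $64,000 → ($376,000 − $64,000) × 2.4% × 231/366 = $4,726.0328
19 August – 31 December 2008: 135 days, exemption $117,000 → ($376,000 − $117,000) × 2.4% × 135/366 = $2,292.7869
Total = $7,018.8197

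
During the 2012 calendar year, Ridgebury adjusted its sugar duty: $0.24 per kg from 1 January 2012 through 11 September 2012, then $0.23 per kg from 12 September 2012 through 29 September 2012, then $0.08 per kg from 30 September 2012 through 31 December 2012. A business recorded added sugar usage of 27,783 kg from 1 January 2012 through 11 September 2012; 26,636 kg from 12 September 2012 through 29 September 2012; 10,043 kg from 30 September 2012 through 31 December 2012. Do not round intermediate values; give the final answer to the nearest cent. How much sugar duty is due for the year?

1 January – 11 September 2012: 27,783 kg at $0.24/kg → $6,667.92
12 September – 29 September 2012: 26,636 kg at $0.23/kg → $6,126.28
30 September – 31 December 2012: 10,043 kg at $0.08/kg → $803.44

$13,597.64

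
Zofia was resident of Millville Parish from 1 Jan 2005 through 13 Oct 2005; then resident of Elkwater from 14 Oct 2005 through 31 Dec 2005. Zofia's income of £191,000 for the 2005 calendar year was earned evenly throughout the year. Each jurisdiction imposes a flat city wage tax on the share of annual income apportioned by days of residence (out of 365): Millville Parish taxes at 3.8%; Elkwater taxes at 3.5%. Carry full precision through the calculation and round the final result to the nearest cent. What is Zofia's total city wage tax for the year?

£7,133.98

Millville Parish, 1 Jan – 13 Oct 2005: 286 days → £191,000 × 3.8% × 286/365 = £5,687.0904
Elkwater, 14 Oct – 31 Dec 2005: 79 days → £191,000 × 3.5% × 79/365 = £1,446.8904
Total = £7,133.9808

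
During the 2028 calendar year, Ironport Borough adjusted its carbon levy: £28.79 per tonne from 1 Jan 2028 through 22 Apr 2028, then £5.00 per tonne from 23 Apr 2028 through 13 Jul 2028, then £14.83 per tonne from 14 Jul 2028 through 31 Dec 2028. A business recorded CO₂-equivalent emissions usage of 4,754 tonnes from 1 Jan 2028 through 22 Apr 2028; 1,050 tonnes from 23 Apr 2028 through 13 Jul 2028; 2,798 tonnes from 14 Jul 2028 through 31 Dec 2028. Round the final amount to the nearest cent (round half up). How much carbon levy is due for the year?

1 Jan – 22 Apr 2028: 4,754 tonnes at £28.79/tonne → £136867.66
23 Apr – 13 Jul 2028: 1,050 tonnes at £5.00/tonne → £5250.00
14 Jul – 31 Dec 2028: 2,798 tonnes at £14.83/tonne → £41494.34

£183612.00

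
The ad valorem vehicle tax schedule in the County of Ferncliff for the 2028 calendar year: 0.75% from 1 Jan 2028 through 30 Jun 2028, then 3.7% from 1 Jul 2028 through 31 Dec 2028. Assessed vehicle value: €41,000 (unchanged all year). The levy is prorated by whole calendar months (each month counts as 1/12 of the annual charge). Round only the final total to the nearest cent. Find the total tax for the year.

€912.25

1 Jan – 30 Jun 2028: 6 months at 0.75% → €41,000 × 0.75% × 6/12 = €153.7500
1 Jul – 31 Dec 2028: 6 months at 3.7% → €41,000 × 3.7% × 6/12 = €758.5000
Total = €912.2500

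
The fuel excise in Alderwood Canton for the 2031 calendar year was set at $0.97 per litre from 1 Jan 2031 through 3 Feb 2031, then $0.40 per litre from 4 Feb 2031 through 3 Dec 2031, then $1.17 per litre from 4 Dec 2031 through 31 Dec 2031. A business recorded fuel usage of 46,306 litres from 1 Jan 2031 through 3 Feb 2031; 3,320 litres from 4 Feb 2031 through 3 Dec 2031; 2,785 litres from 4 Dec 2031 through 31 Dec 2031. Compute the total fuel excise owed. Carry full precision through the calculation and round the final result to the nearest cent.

$49,503.27

1 Jan – 3 Feb 2031: 46,306 litres at $0.97/litre → $44,916.82
4 Feb – 3 Dec 2031: 3,320 litres at $0.40/litre → $1,328.00
4 Dec – 31 Dec 2031: 2,785 litres at $1.17/litre → $3,258.45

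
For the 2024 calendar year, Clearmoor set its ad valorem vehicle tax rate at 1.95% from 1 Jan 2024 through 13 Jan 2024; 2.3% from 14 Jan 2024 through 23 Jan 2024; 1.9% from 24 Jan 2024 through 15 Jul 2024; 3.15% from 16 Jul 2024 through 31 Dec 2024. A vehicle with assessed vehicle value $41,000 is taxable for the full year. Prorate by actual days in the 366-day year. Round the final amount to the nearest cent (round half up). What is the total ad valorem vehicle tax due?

1 Jan – 13 Jan 2024: 13 days at 1.95% → $41,000 × 1.95% × 13/366 = $28.3975
14 Jan – 23 Jan 2024: 10 days at 2.3% → $41,000 × 2.3% × 10/366 = $25.7650
24 Jan – 15 Jul 2024: 174 days at 1.9% → $41,000 × 1.9% × 174/366 = $370.3443
16 Jul – 31 Dec 2024: 169 days at 3.15% → $41,000 × 3.15% × 169/366 = $596.3484
Total = $1,020.8552

$1,020.86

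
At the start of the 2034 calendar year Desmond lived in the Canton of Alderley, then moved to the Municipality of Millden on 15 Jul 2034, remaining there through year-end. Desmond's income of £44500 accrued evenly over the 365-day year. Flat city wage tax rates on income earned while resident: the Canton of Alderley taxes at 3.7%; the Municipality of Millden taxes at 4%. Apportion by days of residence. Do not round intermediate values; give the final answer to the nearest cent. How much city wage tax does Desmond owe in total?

£1708.68

The Canton of Alderley, 1 Jan – 14 Jul 2034: 195 days → £44500 × 3.7% × 195/365 = £879.6370
The Municipality of Millden, 15 Jul – 31 Dec 2034: 170 days → £44500 × 4% × 170/365 = £829.0411
Total = £1708.6781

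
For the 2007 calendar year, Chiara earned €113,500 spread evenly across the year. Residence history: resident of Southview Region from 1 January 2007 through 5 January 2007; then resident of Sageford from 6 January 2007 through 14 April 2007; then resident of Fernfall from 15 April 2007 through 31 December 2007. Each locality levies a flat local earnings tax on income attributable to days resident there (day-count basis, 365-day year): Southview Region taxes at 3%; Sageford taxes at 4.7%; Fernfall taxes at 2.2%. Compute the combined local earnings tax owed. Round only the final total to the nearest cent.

Southview Region, 1 January – 5 January 2007: 5 days → €113,500 × 3% × 5/365 = €46.6438
Sageford, 6 January – 14 April 2007: 99 days → €113,500 × 4.7% × 99/365 = €1,446.8918
Fernfall, 15 April – 31 December 2007: 261 days → €113,500 × 2.2% × 261/365 = €1,785.5260
Total = €3,279.0616

€3,279.06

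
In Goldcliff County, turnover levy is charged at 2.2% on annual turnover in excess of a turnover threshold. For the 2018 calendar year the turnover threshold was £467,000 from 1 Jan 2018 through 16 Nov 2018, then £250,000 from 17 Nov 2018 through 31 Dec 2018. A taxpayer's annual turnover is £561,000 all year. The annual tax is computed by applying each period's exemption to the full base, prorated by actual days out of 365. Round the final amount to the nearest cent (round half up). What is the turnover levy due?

1 Jan – 16 Nov 2018: 320 days, exemption £467,000 → (£561,000 − £467,000) × 2.2% × 320/365 = £1,813.0411
17 Nov – 31 Dec 2018: 45 days, exemption £250,000 → (£561,000 − £250,000) × 2.2% × 45/365 = £843.5342
Total = £2,656.5753

£2,656.58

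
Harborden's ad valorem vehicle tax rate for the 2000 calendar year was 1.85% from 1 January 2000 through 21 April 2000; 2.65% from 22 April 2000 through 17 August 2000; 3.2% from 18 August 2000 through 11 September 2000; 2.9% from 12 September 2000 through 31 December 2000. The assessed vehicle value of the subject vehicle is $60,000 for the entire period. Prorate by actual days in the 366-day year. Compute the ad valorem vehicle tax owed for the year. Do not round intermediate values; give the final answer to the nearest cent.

$1,511.15

1 January – 21 April 2000: 112 days at 1.85% → $60,000 × 1.85% × 112/366 = $339.6721
22 April – 17 August 2000: 118 days at 2.65% → $60,000 × 2.65% × 118/366 = $512.6230
18 August – 11 September 2000: 25 days at 3.2% → $60,000 × 3.2% × 25/366 = $131.1475
12 September – 31 December 2000: 111 days at 2.9% → $60,000 × 2.9% × 111/366 = $527.7049
Total = $1,511.1475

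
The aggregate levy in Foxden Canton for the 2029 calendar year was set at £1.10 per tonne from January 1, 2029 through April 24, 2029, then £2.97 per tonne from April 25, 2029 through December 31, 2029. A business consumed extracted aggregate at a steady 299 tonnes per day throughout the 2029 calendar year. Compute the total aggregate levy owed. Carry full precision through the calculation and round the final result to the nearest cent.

£260390.13

January 1 – April 24, 2029: 114 days × 299 tonnes/day = 34,086 tonnes at £1.10/tonne → £37494.60
April 25 – December 31, 2029: 251 days × 299 tonnes/day = 75,049 tonnes at £2.97/tonne → £222895.53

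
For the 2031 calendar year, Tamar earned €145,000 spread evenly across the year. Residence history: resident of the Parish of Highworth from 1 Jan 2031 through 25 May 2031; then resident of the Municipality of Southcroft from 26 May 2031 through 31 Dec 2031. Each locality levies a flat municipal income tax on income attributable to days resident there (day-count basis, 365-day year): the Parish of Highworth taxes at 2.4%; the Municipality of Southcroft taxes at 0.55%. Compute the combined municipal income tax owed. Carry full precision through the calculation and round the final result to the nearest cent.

€1,863.15

The Parish of Highworth, 1 Jan – 25 May 2031: 145 days → €145,000 × 2.4% × 145/365 = €1,382.4658
The Municipality of Southcroft, 26 May – 31 Dec 2031: 220 days → €145,000 × 0.55% × 220/365 = €480.6849
Total = €1,863.1507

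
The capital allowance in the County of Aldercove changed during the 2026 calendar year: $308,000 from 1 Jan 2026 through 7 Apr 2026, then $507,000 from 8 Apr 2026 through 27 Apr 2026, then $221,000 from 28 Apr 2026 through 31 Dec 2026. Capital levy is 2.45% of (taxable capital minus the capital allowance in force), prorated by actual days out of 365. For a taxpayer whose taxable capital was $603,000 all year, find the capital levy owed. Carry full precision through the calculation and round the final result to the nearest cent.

$8,408.60

1 Jan – 7 Apr 2026: 97 days, exemption $308,000 → ($603,000 − $308,000) × 2.45% × 97/365 = $1,920.7329
8 Apr – 27 Apr 2026: 20 days, exemption $507,000 → ($603,000 − $507,000) × 2.45% × 20/365 = $128.8767
28 Apr – 31 Dec 2026: 248 days, exemption $221,000 → ($603,000 − $221,000) × 2.45% × 248/365 = $6,358.9918
Total = $8,408.6014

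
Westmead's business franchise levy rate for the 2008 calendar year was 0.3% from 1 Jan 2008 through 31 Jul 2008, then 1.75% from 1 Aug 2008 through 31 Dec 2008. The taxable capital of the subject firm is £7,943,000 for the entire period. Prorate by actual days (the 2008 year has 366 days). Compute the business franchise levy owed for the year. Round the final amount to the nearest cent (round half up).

£71,975.30

1 Jan – 31 Jul 2008: 213 days at 0.3% → £7,943,000 × 0.3% × 213/366 = £13,867.6967
1 Aug – 31 Dec 2008: 153 days at 1.75% → £7,943,000 × 1.75% × 153/366 = £58,107.6025
Total = £71,975.2992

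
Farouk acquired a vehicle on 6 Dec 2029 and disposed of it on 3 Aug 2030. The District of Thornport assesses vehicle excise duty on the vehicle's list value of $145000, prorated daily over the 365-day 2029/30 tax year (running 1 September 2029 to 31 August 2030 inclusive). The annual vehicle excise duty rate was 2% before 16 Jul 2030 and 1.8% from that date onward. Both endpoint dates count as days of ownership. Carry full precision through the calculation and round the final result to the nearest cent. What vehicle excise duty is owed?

$1899.70

6 Dec 2029 – 15 Jul 2030: 222 days at 2% → $145000 × 2% × 222/365 = $1763.8356
16 Jul – 3 Aug 2030: 19 days at 1.8% → $145000 × 1.8% × 19/365 = $135.8630
Total = $1899.6986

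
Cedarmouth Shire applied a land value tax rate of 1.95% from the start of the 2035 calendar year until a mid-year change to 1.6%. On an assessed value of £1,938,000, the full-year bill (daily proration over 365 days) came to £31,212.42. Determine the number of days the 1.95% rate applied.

11 days

Let d = days at the first rate; then 365 − d days at the second rate.
£1,938,000 × [1.95%·d + 1.6%·(365−d)] / 365 = £31,212.42
Solving gives d = 11, so the new rate took effect on 12 January 2035.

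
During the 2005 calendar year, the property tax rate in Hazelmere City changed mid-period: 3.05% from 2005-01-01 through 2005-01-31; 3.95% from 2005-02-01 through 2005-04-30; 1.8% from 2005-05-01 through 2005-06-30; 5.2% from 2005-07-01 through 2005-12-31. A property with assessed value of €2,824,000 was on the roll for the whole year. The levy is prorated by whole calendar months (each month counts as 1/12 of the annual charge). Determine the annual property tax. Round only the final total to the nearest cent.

2005-01-01 to 2005-01-31: 1 month at 3.05% → €2,824,000 × 3.05% × 1/12 = €7,177.6667
2005-02-01 to 2005-04-30: 3 months at 3.95% → €2,824,000 × 3.95% × 3/12 = €27,887.0000
2005-05-01 to 2005-06-30: 2 months at 1.8% → €2,824,000 × 1.8% × 2/12 = €8,472.0000
2005-07-01 to 2005-12-31: 6 months at 5.2% → €2,824,000 × 5.2% × 6/12 = €73,424.0000
Total = €116,960.6667

€116,960.67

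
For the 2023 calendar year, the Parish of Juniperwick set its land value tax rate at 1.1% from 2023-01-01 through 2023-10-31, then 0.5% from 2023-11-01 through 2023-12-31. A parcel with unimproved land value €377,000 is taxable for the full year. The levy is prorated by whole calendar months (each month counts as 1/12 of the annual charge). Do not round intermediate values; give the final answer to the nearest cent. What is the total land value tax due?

€3,770.00

2023-01-01 to 2023-10-31: 10 months at 1.1% → €377,000 × 1.1% × 10/12 = €3,455.8333
2023-11-01 to 2023-12-31: 2 months at 0.5% → €377,000 × 0.5% × 2/12 = €314.1667
Total = €3,770.0000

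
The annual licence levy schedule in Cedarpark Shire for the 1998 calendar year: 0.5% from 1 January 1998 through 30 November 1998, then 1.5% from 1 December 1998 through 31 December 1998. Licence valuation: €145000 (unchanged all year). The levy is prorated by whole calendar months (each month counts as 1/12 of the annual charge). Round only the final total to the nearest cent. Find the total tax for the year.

1 January – 30 November 1998: 11 months at 0.5% → €145000 × 0.5% × 11/12 = €664.5833
1 December – 31 December 1998: 1 month at 1.5% → €145000 × 1.5% × 1/12 = €181.2500
Total = €845.8333

€845.83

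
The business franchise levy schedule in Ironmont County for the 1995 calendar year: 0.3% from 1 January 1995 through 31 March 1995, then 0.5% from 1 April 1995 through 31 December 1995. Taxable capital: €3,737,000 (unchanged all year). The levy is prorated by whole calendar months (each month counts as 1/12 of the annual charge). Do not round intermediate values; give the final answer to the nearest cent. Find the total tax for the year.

€16,816.50

1 January – 31 March 1995: 3 months at 0.3% → €3,737,000 × 0.3% × 3/12 = €2,802.7500
1 April – 31 December 1995: 9 months at 0.5% → €3,737,000 × 0.5% × 9/12 = €14,013.7500
Total = €16,816.5000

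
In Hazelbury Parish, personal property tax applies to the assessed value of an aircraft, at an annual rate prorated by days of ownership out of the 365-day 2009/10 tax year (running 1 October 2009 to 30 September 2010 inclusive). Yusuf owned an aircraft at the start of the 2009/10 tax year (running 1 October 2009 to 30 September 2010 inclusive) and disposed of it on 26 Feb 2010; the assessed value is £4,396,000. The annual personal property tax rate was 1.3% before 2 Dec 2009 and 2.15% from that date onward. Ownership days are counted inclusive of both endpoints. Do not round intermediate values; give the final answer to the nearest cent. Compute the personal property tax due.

1 Oct – 1 Dec 2009: 62 days at 1.3% → £4,396,000 × 1.3% × 62/365 = £9,707.3315
2 Dec 2009 – 26 Feb 2010: 87 days at 2.15% → £4,396,000 × 2.15% × 87/365 = £22,527.9945
Total = £32,235.3260

£32,235.33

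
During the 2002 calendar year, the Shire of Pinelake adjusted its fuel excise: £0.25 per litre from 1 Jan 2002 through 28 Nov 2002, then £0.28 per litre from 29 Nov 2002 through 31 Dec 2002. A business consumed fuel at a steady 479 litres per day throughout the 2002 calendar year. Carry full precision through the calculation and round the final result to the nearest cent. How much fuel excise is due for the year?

1 Jan – 28 Nov 2002: 332 days × 479 litres/day = 159,028 litres at £0.25/litre → £39757.00
29 Nov – 31 Dec 2002: 33 days × 479 litres/day = 15,807 litres at £0.28/litre → £4425.96

£44182.96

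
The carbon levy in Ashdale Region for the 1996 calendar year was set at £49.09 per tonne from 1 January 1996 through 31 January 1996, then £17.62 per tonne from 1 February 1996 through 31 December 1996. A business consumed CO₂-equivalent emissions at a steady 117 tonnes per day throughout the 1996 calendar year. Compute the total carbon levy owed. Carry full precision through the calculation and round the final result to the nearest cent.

1 January – 31 January 1996: 31 days × 117 tonnes/day = 3,627 tonnes at £49.09/tonne → £178,049.43
1 February – 31 December 1996: 335 days × 117 tonnes/day = 39,195 tonnes at £17.62/tonne → £690,615.90

£868,665.33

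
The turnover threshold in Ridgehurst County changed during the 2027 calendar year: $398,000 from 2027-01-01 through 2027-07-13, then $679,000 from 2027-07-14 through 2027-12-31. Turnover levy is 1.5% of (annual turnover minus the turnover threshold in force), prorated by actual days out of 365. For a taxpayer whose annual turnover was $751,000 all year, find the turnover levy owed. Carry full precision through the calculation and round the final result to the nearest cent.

$3,320.30

2027-01-01 to 2027-07-13: 194 days, exemption $398,000 → ($751,000 − $398,000) × 1.5% × 194/365 = $2,814.3288
2027-07-14 to 2027-12-31: 171 days, exemption $679,000 → ($751,000 − $679,000) × 1.5% × 171/365 = $505.9726
Total = $3,320.3014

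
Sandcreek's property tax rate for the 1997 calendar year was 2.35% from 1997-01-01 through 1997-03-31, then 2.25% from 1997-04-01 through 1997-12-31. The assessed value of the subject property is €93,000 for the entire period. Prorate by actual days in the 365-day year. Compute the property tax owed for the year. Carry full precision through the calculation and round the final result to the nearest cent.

1997-01-01 to 1997-03-31: 90 days at 2.35% → €93,000 × 2.35% × 90/365 = €538.8904
1997-04-01 to 1997-12-31: 275 days at 2.25% → €93,000 × 2.25% × 275/365 = €1,576.5411
Total = €2,115.4315

€2,115.43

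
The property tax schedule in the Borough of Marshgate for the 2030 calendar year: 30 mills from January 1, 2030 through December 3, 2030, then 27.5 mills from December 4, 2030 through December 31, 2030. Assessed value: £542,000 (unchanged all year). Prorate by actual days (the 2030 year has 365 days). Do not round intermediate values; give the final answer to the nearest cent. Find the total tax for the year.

£16,156.05

January 1 – December 3, 2030: 337 days at 30 mills → £542,000 × 3% × 337/365 = £15,012.6575
December 4 – December 31, 2030: 28 days at 27.5 mills → £542,000 × 2.75% × 28/365 = £1,143.3973
Total = £16,156.0548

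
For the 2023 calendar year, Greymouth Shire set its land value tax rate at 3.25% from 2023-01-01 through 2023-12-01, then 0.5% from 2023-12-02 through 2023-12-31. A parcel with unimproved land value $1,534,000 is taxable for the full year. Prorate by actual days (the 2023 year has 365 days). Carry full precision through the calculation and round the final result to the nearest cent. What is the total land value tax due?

2023-01-01 to 2023-12-01: 335 days at 3.25% → $1,534,000 × 3.25% × 335/365 = $45,757.3288
2023-12-02 to 2023-12-31: 30 days at 0.5% → $1,534,000 × 0.5% × 30/365 = $630.4110
Total = $46,387.7397

$46,387.74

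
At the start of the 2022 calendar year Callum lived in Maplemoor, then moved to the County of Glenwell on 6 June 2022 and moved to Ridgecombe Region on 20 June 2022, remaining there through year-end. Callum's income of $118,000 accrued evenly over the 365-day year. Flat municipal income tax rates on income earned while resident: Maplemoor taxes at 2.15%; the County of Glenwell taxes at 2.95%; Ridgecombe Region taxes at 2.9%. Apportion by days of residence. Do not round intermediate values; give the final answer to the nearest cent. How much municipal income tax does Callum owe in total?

$3,046.02

Maplemoor, 1 January – 5 June 2022: 156 days → $118,000 × 2.15% × 156/365 = $1,084.3068
The County of Glenwell, 6 June – 19 June 2022: 14 days → $118,000 × 2.95% × 14/365 = $133.5178
Ridgecombe Region, 20 June – 31 December 2022: 195 days → $118,000 × 2.9% × 195/365 = $1,828.1918
Total = $3,046.0164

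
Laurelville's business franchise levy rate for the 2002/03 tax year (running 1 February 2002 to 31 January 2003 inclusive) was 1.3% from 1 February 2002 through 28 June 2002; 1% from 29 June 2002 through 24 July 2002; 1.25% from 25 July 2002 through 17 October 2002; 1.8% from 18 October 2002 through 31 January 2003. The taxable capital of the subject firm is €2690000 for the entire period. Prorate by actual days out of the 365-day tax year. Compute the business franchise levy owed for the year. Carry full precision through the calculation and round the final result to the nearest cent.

1 February – 28 June 2002: 148 days at 1.3% → €2690000 × 1.3% × 148/365 = €14179.6164
29 June – 24 July 2002: 26 days at 1% → €2690000 × 1% × 26/365 = €1916.1644
25 July – 17 October 2002: 85 days at 1.25% → €2690000 × 1.25% × 85/365 = €7830.4795
18 October 2002 – 31 January 2003: 106 days at 1.8% → €2690000 × 1.8% × 106/365 = €14061.6986
Total = €37987.9589

€37987.96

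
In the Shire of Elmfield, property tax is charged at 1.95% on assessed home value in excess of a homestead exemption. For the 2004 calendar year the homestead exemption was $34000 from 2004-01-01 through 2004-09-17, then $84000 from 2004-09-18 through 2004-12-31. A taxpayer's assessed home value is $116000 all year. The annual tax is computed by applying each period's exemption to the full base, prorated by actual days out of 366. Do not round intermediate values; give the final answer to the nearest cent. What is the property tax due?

2004-01-01 to 2004-09-17: 261 days, exemption $34000 → ($116000 − $34000) × 1.95% × 261/366 = $1140.2705
2004-09-18 to 2004-12-31: 105 days, exemption $84000 → ($116000 − $84000) × 1.95% × 105/366 = $179.0164
Total = $1319.2869

$1319.29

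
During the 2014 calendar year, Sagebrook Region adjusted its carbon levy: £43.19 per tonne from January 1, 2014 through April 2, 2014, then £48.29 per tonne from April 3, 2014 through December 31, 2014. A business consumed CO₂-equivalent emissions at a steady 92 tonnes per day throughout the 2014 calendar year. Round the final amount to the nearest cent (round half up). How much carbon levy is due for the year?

January 1 – April 2, 2014: 92 days × 92 tonnes/day = 8,464 tonnes at £43.19/tonne → £365,560.16
April 3 – December 31, 2014: 273 days × 92 tonnes/day = 25,116 tonnes at £48.29/tonne → £1,212,851.64

£1,578,411.80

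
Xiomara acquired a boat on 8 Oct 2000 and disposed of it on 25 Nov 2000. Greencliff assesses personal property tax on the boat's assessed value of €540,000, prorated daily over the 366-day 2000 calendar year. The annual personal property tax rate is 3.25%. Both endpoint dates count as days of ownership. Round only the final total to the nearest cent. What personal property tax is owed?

Days held (8 Oct – 25 Nov 2000): 49 out of 366
Tax = €540,000 × 3.25% × 49/366 = €2,349.5902

€2,349.59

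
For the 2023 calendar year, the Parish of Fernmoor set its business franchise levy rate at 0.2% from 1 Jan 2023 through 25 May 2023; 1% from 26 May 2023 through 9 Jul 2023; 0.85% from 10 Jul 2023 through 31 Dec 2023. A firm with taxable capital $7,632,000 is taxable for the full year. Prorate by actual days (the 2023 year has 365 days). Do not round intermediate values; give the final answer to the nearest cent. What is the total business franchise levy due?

$46,576.11

1 Jan – 25 May 2023: 145 days at 0.2% → $7,632,000 × 0.2% × 145/365 = $6,063.7808
26 May – 9 Jul 2023: 45 days at 1% → $7,632,000 × 1% × 45/365 = $9,409.3151
10 Jul – 31 Dec 2023: 175 days at 0.85% → $7,632,000 × 0.85% × 175/365 = $31,103.0137
Total = $46,576.1096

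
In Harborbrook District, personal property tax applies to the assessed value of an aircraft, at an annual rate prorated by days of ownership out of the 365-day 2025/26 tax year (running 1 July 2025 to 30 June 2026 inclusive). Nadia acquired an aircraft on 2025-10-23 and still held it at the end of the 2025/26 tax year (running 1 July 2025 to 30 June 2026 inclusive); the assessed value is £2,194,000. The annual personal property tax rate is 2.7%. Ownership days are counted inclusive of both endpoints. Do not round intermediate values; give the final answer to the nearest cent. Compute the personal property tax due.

Days held (2025-10-23 to 2026-06-30): 251 out of 365
Tax = £2,194,000 × 2.7% × 251/365 = £40,736.2685

£40,736.27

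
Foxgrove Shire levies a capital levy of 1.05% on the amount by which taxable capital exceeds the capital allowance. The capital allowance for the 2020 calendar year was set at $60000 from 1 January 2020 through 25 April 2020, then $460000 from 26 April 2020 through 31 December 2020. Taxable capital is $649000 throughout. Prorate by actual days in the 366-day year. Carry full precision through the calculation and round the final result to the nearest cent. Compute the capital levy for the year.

$3315.65

1 January – 25 April 2020: 116 days, exemption $60000 → ($649000 − $60000) × 1.05% × 116/366 = $1960.1148
26 April – 31 December 2020: 250 days, exemption $460000 → ($649000 − $460000) × 1.05% × 250/366 = $1355.5328
Total = $3315.6475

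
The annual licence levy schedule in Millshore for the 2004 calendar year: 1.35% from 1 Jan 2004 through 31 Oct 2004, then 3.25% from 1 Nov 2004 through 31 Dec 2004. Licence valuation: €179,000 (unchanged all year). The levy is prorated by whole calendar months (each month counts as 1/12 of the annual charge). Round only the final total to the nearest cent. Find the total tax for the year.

€2,983.33

1 Jan – 31 Oct 2004: 10 months at 1.35% → €179,000 × 1.35% × 10/12 = €2,013.7500
1 Nov – 31 Dec 2004: 2 months at 3.25% → €179,000 × 3.25% × 2/12 = €969.5833
Total = €2,983.3333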